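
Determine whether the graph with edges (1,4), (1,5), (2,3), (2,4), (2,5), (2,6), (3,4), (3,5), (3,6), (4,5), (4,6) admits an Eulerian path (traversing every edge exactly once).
Yes (the graph is connected and exactly 2 vertices have odd degree: {4, 6}; any Eulerian path must start and end at those)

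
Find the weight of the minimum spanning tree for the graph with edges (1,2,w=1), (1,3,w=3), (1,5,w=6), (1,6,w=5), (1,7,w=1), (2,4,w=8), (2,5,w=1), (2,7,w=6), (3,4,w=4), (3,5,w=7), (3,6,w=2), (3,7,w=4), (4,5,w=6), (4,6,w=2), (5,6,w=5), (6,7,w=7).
10 (MST edges: (1,2,w=1), (1,3,w=3), (1,7,w=1), (2,5,w=1), (3,6,w=2), (4,6,w=2); sum of weights 1 + 3 + 1 + 1 + 2 + 2 = 10)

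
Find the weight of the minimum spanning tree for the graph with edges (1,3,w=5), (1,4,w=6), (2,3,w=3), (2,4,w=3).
11 (MST edges: (1,3,w=5), (2,3,w=3), (2,4,w=3); sum of weights 5 + 3 + 3 = 11)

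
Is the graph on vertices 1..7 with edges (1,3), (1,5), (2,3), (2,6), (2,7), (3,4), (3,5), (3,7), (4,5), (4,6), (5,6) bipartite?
No (odd cycle of length 3: 5 -> 1 -> 3 -> 5)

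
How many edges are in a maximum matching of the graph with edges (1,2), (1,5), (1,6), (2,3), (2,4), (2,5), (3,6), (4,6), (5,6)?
3 (matching: (1,5), (2,4), (3,6); upper bound floor(n/2) = floor(6/2) = 3)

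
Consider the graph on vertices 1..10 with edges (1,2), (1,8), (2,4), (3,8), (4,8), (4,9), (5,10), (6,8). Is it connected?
No, it has 3 components: {1, 2, 3, 4, 6, 8, 9}, {5, 10}, {7}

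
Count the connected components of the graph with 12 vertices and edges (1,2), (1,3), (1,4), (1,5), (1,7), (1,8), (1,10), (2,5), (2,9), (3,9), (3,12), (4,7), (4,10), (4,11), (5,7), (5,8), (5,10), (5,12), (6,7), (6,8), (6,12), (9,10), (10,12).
1 (components: {1, 2, 3, 4, 5, 6, 7, 8, 9, 10, 11, 12})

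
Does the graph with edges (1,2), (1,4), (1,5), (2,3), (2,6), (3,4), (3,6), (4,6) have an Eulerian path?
No (6 vertices have odd degree: {1, 2, 3, 4, 5, 6}; Eulerian path requires 0 or 2)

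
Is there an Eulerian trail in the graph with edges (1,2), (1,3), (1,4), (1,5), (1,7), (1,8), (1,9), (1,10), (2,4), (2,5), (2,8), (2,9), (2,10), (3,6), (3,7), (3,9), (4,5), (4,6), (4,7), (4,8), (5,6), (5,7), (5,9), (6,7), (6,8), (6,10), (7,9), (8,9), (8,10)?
Yes — and in fact it has an Eulerian circuit (the graph is connected and all 10 vertices have even degree)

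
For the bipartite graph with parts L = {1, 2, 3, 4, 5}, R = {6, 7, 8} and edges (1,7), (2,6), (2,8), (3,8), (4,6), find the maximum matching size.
3 (matching: (1,7), (2,8), (4,6); upper bound min(|L|,|R|) = min(5,3) = 3)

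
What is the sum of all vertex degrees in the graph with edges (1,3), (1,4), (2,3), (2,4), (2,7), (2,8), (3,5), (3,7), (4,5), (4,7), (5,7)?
22 (handshake: sum of degrees = 2|E| = 2 x 11 = 22)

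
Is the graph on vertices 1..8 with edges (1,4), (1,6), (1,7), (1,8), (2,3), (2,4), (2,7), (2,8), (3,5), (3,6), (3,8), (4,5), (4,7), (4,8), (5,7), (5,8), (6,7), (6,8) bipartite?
No (odd cycle of length 3: 6 -> 1 -> 8 -> 6)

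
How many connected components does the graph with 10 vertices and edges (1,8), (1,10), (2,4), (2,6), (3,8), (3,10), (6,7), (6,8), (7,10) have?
3 (components: {1, 2, 3, 4, 6, 7, 8, 10}, {5}, {9})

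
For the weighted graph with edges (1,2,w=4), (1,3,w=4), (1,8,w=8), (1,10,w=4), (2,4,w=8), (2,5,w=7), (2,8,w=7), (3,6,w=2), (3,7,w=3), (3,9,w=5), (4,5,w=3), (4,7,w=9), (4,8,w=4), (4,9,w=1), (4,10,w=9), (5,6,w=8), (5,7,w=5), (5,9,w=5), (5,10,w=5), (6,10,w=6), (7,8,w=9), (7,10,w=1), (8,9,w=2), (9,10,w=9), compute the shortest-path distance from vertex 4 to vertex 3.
6 (path: 4 -> 9 -> 3; weights 1 + 5 = 6)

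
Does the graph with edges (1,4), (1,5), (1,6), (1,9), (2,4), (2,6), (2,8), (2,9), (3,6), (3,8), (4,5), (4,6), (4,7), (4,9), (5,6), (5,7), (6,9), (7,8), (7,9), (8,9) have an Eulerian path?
Yes — and in fact it has an Eulerian circuit (the graph is connected and all 9 vertices have even degree)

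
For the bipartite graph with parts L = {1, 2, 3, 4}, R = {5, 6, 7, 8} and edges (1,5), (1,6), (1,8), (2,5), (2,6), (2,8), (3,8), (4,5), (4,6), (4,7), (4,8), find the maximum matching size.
4 (matching: (1,5), (2,6), (3,8), (4,7); upper bound min(|L|,|R|) = min(4,4) = 4)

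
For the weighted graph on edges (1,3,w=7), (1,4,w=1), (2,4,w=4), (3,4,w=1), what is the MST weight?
6 (MST edges: (1,4,w=1), (2,4,w=4), (3,4,w=1); sum of weights 1 + 4 + 1 = 6)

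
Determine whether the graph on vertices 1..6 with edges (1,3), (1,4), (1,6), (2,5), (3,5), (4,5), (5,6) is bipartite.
Yes. Partition: {1, 5}, {2, 3, 4, 6}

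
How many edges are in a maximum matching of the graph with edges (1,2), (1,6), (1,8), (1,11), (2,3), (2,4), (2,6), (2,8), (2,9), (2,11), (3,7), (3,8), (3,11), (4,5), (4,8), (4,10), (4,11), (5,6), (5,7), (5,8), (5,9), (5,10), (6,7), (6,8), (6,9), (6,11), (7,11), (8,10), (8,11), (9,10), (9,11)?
5 (matching: (2,9), (3,7), (4,11), (5,10), (6,8); upper bound floor(n/2) = floor(11/2) = 5)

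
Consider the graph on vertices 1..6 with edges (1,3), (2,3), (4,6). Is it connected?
No, it has 3 components: {1, 2, 3}, {4, 6}, {5}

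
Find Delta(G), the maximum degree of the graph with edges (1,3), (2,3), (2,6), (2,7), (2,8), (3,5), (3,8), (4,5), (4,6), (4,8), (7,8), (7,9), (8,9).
5 (attained at vertex 8)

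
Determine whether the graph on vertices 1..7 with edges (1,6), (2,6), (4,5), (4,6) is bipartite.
Yes. Partition: {1, 2, 3, 4, 7}, {5, 6}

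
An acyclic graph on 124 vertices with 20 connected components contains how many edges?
104 (Each of the 20 component trees on V_i vertices has V_i - 1 edges; summing gives V - C = 124 - 20 = 104)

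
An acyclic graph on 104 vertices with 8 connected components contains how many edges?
96 (Each of the 8 component trees on V_i vertices has V_i - 1 edges; summing gives V - C = 104 - 8 = 96)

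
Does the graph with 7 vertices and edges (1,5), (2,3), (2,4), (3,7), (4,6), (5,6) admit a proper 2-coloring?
Yes. Partition: {1, 2, 6, 7}, {3, 4, 5}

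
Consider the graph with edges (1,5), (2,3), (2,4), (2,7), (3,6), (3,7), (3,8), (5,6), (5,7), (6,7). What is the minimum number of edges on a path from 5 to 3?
2 (path: 5 -> 7 -> 3, 2 edges)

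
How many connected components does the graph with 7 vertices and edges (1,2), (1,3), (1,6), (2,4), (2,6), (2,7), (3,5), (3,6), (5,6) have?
1 (components: {1, 2, 3, 4, 5, 6, 7})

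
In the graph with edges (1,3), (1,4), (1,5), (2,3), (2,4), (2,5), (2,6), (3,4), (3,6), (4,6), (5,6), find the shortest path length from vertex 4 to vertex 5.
2 (path: 4 -> 1 -> 5, 2 edges)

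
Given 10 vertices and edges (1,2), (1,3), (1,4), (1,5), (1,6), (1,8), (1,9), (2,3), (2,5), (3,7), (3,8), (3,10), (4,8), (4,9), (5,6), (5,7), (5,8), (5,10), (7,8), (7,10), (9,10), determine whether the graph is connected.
Yes (BFS from 1 visits [1, 2, 3, 4, 5, 6, 8, 9, 7, 10] — all 10 vertices reached)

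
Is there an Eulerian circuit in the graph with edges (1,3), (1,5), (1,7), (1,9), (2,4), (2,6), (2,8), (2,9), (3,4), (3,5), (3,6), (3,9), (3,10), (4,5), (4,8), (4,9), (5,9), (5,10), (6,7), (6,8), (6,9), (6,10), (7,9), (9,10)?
No (4 vertices have odd degree: {4, 5, 7, 8}; Eulerian circuit requires 0)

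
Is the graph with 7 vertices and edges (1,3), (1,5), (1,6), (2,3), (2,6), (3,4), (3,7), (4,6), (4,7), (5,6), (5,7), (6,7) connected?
Yes (BFS from 1 visits [1, 3, 5, 6, 2, 4, 7] — all 7 vertices reached)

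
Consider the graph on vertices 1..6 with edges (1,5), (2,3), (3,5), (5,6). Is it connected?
No, it has 2 components: {1, 2, 3, 5, 6}, {4}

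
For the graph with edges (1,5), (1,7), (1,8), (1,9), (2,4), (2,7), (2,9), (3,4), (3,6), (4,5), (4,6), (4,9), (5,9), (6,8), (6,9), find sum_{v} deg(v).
30 (handshake: sum of degrees = 2|E| = 2 x 15 = 30)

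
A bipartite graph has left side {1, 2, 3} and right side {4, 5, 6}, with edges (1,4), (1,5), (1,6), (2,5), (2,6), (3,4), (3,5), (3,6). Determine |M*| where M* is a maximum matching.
3 (matching: (1,6), (2,5), (3,4); upper bound min(|L|,|R|) = min(3,3) = 3)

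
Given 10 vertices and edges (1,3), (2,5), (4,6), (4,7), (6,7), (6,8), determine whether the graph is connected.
No, it has 5 components: {1, 3}, {2, 5}, {4, 6, 7, 8}, {9}, {10}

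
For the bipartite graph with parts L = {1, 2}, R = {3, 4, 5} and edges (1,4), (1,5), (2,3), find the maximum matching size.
2 (matching: (1,5), (2,3); upper bound min(|L|,|R|) = min(2,3) = 2)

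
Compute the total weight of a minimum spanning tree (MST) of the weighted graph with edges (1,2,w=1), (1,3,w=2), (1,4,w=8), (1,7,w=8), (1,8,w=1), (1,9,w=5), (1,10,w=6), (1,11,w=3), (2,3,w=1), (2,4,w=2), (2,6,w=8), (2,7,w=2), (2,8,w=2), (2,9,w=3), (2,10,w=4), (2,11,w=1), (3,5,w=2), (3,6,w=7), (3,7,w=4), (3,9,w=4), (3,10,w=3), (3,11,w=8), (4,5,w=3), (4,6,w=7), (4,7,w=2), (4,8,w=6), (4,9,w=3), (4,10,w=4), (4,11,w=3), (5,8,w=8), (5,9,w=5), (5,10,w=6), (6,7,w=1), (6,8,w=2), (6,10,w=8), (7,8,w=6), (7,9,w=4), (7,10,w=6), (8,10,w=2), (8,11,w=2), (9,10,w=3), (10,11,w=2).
16 (MST edges: (1,2,w=1), (1,8,w=1), (2,3,w=1), (2,4,w=2), (2,7,w=2), (2,9,w=3), (2,11,w=1), (3,5,w=2), (6,7,w=1), (8,10,w=2); sum of weights 1 + 1 + 1 + 2 + 2 + 3 + 1 + 2 + 1 + 2 = 16)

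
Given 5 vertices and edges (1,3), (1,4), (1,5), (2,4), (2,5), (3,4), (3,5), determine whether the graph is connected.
Yes (BFS from 1 visits [1, 3, 4, 5, 2] — all 5 vertices reached)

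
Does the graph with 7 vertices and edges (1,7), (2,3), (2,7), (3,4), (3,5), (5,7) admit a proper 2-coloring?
Yes. Partition: {1, 2, 4, 5, 6}, {3, 7}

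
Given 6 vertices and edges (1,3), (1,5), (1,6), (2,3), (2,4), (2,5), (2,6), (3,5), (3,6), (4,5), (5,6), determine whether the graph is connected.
Yes (BFS from 1 visits [1, 3, 5, 6, 2, 4] — all 6 vertices reached)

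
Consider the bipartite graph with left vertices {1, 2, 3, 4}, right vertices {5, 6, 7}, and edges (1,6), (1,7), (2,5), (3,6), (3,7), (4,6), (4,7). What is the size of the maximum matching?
3 (matching: (1,7), (2,5), (3,6); upper bound min(|L|,|R|) = min(4,3) = 3)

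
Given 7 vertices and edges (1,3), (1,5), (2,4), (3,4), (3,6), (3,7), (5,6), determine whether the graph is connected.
Yes (BFS from 1 visits [1, 3, 5, 4, 6, 7, 2] — all 7 vertices reached)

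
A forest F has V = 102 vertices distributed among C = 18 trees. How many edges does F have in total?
84 (Each of the 18 component trees on V_i vertices has V_i - 1 edges; summing gives V - C = 102 - 18 = 84)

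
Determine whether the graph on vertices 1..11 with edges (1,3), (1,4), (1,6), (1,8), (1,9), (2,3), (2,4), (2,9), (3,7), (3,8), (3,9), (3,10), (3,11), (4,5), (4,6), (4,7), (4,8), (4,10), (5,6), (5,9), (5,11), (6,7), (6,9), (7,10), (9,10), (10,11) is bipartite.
No (odd cycle of length 3: 6 -> 1 -> 4 -> 6)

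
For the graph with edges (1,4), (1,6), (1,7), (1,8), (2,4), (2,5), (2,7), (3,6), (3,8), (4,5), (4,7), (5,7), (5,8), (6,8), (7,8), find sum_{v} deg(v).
30 (handshake: sum of degrees = 2|E| = 2 x 15 = 30)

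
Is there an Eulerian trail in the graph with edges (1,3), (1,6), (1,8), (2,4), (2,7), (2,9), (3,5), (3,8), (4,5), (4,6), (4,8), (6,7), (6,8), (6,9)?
No (4 vertices have odd degree: {1, 2, 3, 6}; Eulerian path requires 0 or 2)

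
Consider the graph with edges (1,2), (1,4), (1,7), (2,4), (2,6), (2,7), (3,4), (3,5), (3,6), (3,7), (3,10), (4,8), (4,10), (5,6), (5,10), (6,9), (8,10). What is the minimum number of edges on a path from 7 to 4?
2 (path: 7 -> 3 -> 4, 2 edges)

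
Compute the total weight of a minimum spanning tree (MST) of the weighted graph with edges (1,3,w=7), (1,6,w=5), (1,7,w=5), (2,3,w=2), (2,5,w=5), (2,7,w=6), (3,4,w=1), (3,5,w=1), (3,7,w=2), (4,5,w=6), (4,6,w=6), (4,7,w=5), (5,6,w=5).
16 (MST edges: (1,6,w=5), (1,7,w=5), (2,3,w=2), (3,4,w=1), (3,5,w=1), (3,7,w=2); sum of weights 5 + 5 + 2 + 1 + 1 + 2 = 16)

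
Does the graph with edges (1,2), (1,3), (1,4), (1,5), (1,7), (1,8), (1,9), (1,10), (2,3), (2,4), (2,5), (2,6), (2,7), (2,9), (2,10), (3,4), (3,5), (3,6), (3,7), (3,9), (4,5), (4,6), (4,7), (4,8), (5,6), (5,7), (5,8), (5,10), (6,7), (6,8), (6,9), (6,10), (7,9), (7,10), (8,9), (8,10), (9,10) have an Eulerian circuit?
No (4 vertices have odd degree: {3, 4, 9, 10}; Eulerian circuit requires 0)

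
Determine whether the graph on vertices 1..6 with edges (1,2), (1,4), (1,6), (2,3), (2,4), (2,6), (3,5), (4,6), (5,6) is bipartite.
No (odd cycle of length 3: 6 -> 1 -> 2 -> 6)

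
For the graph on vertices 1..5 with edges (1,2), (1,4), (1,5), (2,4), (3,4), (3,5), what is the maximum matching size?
2 (matching: (1,5), (3,4); upper bound floor(n/2) = floor(5/2) = 2)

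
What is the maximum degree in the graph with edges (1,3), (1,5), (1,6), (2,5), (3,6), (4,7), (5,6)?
3 (attained at vertices 1, 5, 6)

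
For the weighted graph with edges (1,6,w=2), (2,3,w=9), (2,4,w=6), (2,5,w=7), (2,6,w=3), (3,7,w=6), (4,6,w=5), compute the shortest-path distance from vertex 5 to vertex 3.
16 (path: 5 -> 2 -> 3; weights 7 + 9 = 16)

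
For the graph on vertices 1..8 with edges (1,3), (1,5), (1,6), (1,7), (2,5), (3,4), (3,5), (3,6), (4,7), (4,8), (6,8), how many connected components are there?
1 (components: {1, 2, 3, 4, 5, 6, 7, 8})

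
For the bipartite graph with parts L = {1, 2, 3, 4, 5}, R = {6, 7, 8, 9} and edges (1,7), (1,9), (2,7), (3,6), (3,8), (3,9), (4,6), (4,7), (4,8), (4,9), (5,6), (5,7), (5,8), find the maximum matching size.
4 (matching: (1,9), (2,7), (3,8), (4,6); upper bound min(|L|,|R|) = min(5,4) = 4)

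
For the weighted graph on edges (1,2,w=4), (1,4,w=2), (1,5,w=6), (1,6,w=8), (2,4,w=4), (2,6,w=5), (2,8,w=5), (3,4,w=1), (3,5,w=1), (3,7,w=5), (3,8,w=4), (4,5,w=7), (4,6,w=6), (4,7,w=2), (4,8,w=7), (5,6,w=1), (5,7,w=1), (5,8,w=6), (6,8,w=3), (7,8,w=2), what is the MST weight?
12 (MST edges: (1,2,w=4), (1,4,w=2), (3,4,w=1), (3,5,w=1), (5,6,w=1), (5,7,w=1), (7,8,w=2); sum of weights 4 + 2 + 1 + 1 + 1 + 1 + 2 = 12)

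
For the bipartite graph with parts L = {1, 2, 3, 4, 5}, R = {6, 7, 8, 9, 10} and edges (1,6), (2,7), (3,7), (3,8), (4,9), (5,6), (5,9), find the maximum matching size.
4 (matching: (1,6), (2,7), (3,8), (4,9); upper bound min(|L|,|R|) = min(5,5) = 5)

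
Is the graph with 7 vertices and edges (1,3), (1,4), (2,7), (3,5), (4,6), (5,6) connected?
No, it has 2 components: {1, 3, 4, 5, 6}, {2, 7}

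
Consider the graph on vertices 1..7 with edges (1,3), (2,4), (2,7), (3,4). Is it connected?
No, it has 3 components: {1, 2, 3, 4, 7}, {5}, {6}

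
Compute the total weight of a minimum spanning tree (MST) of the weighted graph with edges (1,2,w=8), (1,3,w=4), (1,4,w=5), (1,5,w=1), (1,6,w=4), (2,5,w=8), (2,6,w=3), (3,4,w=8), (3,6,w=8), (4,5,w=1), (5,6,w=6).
13 (MST edges: (1,3,w=4), (1,5,w=1), (1,6,w=4), (2,6,w=3), (4,5,w=1); sum of weights 4 + 1 + 4 + 3 + 1 = 13)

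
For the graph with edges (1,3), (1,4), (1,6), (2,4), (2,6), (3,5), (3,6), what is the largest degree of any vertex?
3 (attained at vertices 1, 3, 6)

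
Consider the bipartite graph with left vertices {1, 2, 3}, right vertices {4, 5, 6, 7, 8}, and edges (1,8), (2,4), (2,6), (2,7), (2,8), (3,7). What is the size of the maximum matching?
3 (matching: (1,8), (2,6), (3,7); upper bound min(|L|,|R|) = min(3,5) = 3)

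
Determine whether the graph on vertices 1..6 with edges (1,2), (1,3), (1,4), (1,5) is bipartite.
Yes. Partition: {1, 6}, {2, 3, 4, 5}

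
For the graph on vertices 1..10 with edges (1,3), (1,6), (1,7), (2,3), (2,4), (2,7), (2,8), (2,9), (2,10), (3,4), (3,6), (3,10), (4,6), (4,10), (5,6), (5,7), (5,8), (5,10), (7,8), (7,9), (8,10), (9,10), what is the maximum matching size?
5 (matching: (1,7), (2,8), (3,4), (5,6), (9,10); upper bound floor(n/2) = floor(10/2) = 5)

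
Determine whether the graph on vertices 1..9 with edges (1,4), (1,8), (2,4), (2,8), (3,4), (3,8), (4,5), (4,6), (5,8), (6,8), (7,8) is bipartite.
Yes. Partition: {1, 2, 3, 5, 6, 7, 9}, {4, 8}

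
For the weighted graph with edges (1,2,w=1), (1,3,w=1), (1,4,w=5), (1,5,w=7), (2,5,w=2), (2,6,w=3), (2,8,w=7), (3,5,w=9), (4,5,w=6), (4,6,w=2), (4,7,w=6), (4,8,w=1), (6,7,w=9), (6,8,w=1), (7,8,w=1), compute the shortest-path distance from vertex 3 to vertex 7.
7 (path: 3 -> 1 -> 2 -> 6 -> 8 -> 7; weights 1 + 1 + 3 + 1 + 1 = 7)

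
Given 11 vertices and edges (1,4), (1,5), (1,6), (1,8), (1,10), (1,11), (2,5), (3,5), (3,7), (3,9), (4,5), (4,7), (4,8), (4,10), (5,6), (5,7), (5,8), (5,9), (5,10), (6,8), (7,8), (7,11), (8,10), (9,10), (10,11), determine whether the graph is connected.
Yes (BFS from 1 visits [1, 4, 5, 6, 8, 10, 11, 7, 2, 3, 9] — all 11 vertices reached)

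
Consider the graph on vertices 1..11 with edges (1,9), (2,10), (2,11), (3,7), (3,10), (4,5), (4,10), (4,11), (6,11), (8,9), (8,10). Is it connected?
Yes (BFS from 1 visits [1, 9, 8, 10, 2, 3, 4, 11, 7, 5, 6] — all 11 vertices reached)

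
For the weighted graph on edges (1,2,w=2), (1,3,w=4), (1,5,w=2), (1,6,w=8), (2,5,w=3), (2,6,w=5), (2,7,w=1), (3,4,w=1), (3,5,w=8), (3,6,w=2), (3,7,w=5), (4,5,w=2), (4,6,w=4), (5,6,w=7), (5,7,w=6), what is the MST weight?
10 (MST edges: (1,2,w=2), (1,5,w=2), (2,7,w=1), (3,4,w=1), (3,6,w=2), (4,5,w=2); sum of weights 2 + 2 + 1 + 1 + 2 + 2 = 10)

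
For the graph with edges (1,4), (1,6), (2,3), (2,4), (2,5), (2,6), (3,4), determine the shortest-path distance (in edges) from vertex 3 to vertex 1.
2 (path: 3 -> 4 -> 1, 2 edges)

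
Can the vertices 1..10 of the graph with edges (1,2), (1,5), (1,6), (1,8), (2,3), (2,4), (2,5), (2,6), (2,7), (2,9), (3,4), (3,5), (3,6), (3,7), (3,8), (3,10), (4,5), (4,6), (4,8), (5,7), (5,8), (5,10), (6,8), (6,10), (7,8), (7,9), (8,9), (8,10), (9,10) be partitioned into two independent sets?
No (odd cycle of length 3: 5 -> 1 -> 2 -> 5)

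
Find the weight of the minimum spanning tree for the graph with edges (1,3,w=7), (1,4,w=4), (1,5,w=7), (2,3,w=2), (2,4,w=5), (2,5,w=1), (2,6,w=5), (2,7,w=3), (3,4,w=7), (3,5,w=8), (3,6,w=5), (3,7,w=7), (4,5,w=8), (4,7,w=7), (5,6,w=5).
20 (MST edges: (1,4,w=4), (2,3,w=2), (2,4,w=5), (2,5,w=1), (2,6,w=5), (2,7,w=3); sum of weights 4 + 2 + 5 + 1 + 5 + 3 = 20)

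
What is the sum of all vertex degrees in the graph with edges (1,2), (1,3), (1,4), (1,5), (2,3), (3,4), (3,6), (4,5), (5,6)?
18 (handshake: sum of degrees = 2|E| = 2 x 9 = 18)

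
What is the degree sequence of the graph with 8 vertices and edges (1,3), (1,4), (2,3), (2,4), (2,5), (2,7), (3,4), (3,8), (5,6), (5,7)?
[4, 4, 3, 3, 2, 2, 1, 1] (degrees: deg(1)=2, deg(2)=4, deg(3)=4, deg(4)=3, deg(5)=3, deg(6)=1, deg(7)=2, deg(8)=1)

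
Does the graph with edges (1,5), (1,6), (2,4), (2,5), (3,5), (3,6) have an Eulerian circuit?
No (2 vertices have odd degree: {4, 5}; Eulerian circuit requires 0)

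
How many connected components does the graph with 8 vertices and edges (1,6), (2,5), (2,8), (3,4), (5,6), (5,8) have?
3 (components: {1, 2, 5, 6, 8}, {3, 4}, {7})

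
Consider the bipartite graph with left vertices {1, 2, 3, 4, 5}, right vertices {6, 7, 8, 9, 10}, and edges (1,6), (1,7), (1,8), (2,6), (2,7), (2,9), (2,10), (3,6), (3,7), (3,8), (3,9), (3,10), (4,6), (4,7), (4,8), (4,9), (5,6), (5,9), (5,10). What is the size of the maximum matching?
5 (matching: (1,8), (2,10), (3,9), (4,7), (5,6); upper bound min(|L|,|R|) = min(5,5) = 5)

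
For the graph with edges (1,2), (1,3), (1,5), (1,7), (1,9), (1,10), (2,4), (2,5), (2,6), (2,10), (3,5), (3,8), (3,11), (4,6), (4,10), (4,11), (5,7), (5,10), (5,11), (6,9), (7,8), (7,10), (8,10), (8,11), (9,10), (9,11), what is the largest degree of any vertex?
7 (attained at vertex 10)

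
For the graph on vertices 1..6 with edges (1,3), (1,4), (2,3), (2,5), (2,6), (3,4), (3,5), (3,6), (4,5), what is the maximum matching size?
3 (matching: (1,3), (2,6), (4,5); upper bound floor(n/2) = floor(6/2) = 3)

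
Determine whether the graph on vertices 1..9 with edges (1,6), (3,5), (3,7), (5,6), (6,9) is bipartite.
Yes. Partition: {1, 2, 4, 5, 7, 8, 9}, {3, 6}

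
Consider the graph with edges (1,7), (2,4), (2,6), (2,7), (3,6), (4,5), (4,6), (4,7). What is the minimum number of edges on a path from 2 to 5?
2 (path: 2 -> 4 -> 5, 2 edges)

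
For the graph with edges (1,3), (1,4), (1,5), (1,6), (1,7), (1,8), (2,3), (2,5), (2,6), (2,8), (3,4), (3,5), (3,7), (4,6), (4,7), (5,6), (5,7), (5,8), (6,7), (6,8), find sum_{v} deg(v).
40 (handshake: sum of degrees = 2|E| = 2 x 20 = 40)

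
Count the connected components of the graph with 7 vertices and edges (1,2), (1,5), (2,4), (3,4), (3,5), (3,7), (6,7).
1 (components: {1, 2, 3, 4, 5, 6, 7})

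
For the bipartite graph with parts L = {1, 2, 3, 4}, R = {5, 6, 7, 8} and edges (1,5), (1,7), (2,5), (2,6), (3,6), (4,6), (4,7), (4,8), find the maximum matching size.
4 (matching: (1,7), (2,5), (3,6), (4,8); upper bound min(|L|,|R|) = min(4,4) = 4)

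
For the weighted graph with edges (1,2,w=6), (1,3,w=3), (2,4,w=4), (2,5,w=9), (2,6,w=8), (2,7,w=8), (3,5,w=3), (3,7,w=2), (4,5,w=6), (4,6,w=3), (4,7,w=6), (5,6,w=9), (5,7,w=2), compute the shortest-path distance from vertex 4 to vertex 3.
8 (path: 4 -> 7 -> 3; weights 6 + 2 = 8)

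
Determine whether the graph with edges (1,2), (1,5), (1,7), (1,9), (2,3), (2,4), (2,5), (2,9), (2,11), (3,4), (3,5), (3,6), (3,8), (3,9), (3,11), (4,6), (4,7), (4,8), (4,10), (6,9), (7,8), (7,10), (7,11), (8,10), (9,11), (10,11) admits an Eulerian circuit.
No (6 vertices have odd degree: {3, 5, 6, 7, 9, 11}; Eulerian circuit requires 0)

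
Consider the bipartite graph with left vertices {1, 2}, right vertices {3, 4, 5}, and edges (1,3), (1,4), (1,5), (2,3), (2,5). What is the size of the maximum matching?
2 (matching: (1,4), (2,5); upper bound min(|L|,|R|) = min(2,3) = 2)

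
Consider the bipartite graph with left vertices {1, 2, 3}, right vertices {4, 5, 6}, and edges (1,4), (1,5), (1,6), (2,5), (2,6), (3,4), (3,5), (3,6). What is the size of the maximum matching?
3 (matching: (1,6), (2,5), (3,4); upper bound min(|L|,|R|) = min(3,3) = 3)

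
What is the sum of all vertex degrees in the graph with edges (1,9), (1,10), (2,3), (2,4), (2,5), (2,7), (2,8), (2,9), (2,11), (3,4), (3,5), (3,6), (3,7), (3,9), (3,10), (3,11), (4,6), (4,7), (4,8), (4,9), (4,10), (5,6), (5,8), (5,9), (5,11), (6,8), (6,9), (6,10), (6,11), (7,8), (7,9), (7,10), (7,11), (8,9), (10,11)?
70 (handshake: sum of degrees = 2|E| = 2 x 35 = 70)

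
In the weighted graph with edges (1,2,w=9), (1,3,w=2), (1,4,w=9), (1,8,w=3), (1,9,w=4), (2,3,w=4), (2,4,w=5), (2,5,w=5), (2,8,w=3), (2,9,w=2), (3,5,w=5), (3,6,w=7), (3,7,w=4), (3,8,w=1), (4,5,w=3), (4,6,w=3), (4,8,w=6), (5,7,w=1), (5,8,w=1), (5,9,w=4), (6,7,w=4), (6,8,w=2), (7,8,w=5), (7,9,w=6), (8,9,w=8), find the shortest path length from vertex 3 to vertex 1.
2 (path: 3 -> 1; weights 2 = 2)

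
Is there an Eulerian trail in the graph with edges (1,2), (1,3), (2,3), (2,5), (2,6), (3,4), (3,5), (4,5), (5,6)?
Yes — and in fact it has an Eulerian circuit (the graph is connected and all 6 vertices have even degree)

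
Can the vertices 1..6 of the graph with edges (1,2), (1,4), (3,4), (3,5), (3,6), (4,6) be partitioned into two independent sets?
No (odd cycle of length 3: 3 -> 4 -> 6 -> 3)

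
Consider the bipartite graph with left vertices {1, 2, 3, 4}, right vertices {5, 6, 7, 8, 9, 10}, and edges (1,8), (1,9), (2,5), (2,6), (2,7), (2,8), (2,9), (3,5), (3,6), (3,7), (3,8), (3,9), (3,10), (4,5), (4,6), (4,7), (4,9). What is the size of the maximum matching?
4 (matching: (1,9), (2,8), (3,10), (4,7); upper bound min(|L|,|R|) = min(4,6) = 4)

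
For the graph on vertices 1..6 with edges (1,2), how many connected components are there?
5 (components: {1, 2}, {3}, {4}, {5}, {6})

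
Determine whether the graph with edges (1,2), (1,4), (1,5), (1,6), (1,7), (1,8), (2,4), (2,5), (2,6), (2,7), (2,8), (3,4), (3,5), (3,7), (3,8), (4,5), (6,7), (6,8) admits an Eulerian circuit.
Yes (the graph is connected and all 8 vertices have even degree)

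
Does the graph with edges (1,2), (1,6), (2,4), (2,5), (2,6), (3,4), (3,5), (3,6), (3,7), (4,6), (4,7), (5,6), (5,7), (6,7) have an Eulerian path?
Yes — and in fact it has an Eulerian circuit (the graph is connected and all 7 vertices have even degree)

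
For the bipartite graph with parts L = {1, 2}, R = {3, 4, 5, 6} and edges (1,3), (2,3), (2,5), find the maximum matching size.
2 (matching: (1,3), (2,5); upper bound min(|L|,|R|) = min(2,4) = 2)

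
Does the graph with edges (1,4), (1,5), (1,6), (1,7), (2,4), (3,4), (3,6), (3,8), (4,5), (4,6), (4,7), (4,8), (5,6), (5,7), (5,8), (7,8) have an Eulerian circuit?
No (4 vertices have odd degree: {2, 3, 4, 5}; Eulerian circuit requires 0)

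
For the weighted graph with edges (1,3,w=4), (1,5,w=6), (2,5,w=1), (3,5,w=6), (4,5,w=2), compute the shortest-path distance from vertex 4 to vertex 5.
2 (path: 4 -> 5; weights 2 = 2)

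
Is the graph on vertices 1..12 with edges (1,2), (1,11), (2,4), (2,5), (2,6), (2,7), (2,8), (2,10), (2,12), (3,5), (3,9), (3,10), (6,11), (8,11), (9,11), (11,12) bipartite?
Yes. Partition: {1, 4, 5, 6, 7, 8, 9, 10, 12}, {2, 3, 11}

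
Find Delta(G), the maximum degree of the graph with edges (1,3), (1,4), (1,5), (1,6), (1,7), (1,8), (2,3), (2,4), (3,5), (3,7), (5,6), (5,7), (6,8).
6 (attained at vertex 1)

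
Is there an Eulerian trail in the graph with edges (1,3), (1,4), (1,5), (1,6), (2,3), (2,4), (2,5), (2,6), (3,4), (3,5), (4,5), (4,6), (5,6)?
Yes (the graph is connected and exactly 2 vertices have odd degree: {4, 5}; any Eulerian path must start and end at those)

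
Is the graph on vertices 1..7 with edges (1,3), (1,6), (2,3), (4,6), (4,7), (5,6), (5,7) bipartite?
Yes. Partition: {1, 2, 4, 5}, {3, 6, 7}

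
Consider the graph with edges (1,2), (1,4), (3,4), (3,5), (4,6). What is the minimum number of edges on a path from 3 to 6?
2 (path: 3 -> 4 -> 6, 2 edges)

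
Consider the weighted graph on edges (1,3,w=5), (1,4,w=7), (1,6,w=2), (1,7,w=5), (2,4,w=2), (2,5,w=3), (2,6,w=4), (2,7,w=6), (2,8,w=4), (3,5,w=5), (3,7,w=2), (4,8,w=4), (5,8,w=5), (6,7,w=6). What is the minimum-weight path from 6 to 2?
4 (path: 6 -> 2; weights 4 = 4)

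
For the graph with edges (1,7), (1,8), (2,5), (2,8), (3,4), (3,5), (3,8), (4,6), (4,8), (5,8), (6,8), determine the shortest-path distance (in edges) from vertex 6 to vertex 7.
3 (path: 6 -> 8 -> 1 -> 7, 3 edges)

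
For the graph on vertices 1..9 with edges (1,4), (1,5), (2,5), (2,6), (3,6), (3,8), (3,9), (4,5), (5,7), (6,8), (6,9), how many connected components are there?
1 (components: {1, 2, 3, 4, 5, 6, 7, 8, 9})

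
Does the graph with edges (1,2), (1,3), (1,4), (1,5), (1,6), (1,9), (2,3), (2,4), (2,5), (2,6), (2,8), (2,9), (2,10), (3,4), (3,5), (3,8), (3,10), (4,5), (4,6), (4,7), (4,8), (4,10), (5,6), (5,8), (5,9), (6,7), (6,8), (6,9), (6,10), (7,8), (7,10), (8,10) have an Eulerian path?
Yes (the graph is connected and exactly 2 vertices have odd degree: {5, 8}; any Eulerian path must start and end at those)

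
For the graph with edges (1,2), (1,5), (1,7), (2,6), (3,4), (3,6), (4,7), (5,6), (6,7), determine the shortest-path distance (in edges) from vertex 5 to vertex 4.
3 (path: 5 -> 1 -> 7 -> 4, 3 edges)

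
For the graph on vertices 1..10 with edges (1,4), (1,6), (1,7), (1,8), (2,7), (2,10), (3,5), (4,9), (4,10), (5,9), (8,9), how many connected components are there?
1 (components: {1, 2, 3, 4, 5, 6, 7, 8, 9, 10})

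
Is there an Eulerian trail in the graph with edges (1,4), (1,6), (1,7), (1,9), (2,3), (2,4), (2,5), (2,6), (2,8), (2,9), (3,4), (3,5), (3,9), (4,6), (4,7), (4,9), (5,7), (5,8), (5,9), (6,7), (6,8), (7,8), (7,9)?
Yes (the graph is connected and exactly 2 vertices have odd degree: {5, 6}; any Eulerian path must start and end at those)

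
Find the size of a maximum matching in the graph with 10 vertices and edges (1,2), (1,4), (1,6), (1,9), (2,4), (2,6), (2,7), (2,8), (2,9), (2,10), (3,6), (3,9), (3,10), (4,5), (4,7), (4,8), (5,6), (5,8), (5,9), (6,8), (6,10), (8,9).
5 (matching: (1,2), (3,10), (4,7), (5,9), (6,8); upper bound floor(n/2) = floor(10/2) = 5)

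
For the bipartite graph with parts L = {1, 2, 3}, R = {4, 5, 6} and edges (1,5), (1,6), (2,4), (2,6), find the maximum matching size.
2 (matching: (1,5), (2,6); upper bound min(|L|,|R|) = min(3,3) = 3)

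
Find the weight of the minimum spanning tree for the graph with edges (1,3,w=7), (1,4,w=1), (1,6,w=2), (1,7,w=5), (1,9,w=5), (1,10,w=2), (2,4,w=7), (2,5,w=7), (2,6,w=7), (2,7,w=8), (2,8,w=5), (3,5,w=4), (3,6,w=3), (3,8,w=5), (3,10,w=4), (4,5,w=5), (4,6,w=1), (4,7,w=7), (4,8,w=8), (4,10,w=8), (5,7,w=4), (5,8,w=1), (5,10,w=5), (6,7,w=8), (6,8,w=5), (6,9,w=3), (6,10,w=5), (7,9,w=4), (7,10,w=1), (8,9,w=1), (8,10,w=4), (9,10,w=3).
18 (MST edges: (1,4,w=1), (1,10,w=2), (2,8,w=5), (3,6,w=3), (4,6,w=1), (5,8,w=1), (6,9,w=3), (7,10,w=1), (8,9,w=1); sum of weights 1 + 2 + 5 + 3 + 1 + 1 + 3 + 1 + 1 = 18)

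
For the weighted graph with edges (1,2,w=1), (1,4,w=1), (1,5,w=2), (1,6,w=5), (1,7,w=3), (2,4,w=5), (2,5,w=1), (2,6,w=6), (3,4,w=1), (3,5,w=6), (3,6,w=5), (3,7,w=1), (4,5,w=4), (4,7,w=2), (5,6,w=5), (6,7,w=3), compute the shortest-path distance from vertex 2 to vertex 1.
1 (path: 2 -> 1; weights 1 = 1)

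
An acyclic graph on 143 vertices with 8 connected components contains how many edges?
135 (Each of the 8 component trees on V_i vertices has V_i - 1 edges; summing gives V - C = 143 - 8 = 135)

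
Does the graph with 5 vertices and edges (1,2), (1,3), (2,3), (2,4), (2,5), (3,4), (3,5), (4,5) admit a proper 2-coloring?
No (odd cycle of length 3: 3 -> 1 -> 2 -> 3)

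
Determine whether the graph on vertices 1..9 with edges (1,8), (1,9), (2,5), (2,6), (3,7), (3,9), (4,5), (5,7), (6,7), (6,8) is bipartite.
Yes. Partition: {1, 3, 5, 6}, {2, 4, 7, 8, 9}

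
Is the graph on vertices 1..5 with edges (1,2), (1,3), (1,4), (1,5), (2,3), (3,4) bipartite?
No (odd cycle of length 3: 4 -> 1 -> 3 -> 4)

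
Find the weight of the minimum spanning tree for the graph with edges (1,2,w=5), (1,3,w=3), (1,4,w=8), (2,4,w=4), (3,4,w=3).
10 (MST edges: (1,3,w=3), (2,4,w=4), (3,4,w=3); sum of weights 3 + 4 + 3 = 10)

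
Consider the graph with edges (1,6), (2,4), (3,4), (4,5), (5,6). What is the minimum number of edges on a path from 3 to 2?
2 (path: 3 -> 4 -> 2, 2 edges)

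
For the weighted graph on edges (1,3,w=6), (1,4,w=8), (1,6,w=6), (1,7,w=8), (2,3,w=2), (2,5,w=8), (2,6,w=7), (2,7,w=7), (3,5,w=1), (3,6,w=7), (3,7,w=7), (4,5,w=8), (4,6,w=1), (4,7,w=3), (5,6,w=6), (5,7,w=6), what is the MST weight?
19 (MST edges: (1,3,w=6), (1,6,w=6), (2,3,w=2), (3,5,w=1), (4,6,w=1), (4,7,w=3); sum of weights 6 + 6 + 2 + 1 + 1 + 3 = 19)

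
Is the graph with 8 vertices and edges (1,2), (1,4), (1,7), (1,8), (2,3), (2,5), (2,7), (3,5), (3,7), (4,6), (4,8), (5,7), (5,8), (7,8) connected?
Yes (BFS from 1 visits [1, 2, 4, 7, 8, 3, 5, 6] — all 8 vertices reached)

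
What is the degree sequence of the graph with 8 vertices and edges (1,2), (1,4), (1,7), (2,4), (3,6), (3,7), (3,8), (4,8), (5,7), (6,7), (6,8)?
[4, 3, 3, 3, 3, 3, 2, 1] (degrees: deg(1)=3, deg(2)=2, deg(3)=3, deg(4)=3, deg(5)=1, deg(6)=3, deg(7)=4, deg(8)=3)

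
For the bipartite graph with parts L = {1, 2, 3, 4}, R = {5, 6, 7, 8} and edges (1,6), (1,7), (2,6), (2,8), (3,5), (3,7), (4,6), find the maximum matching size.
4 (matching: (1,7), (2,8), (3,5), (4,6); upper bound min(|L|,|R|) = min(4,4) = 4)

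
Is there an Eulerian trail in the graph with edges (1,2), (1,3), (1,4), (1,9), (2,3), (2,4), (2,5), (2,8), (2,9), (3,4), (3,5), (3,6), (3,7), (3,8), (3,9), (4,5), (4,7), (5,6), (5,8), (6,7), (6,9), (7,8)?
Yes (the graph is connected and exactly 2 vertices have odd degree: {4, 5}; any Eulerian path must start and end at those)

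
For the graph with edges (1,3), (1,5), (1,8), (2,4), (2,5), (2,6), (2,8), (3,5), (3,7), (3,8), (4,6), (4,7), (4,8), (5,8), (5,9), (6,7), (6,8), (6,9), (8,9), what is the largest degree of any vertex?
7 (attained at vertex 8)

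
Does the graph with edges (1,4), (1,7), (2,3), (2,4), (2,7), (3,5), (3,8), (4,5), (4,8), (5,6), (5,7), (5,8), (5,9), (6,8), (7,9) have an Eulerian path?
Yes (the graph is connected and exactly 2 vertices have odd degree: {2, 3}; any Eulerian path must start and end at those)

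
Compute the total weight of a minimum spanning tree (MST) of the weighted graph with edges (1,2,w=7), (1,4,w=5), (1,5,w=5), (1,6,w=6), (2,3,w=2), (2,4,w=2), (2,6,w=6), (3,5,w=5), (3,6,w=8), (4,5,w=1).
16 (MST edges: (1,5,w=5), (1,6,w=6), (2,3,w=2), (2,4,w=2), (4,5,w=1); sum of weights 5 + 6 + 2 + 2 + 1 = 16)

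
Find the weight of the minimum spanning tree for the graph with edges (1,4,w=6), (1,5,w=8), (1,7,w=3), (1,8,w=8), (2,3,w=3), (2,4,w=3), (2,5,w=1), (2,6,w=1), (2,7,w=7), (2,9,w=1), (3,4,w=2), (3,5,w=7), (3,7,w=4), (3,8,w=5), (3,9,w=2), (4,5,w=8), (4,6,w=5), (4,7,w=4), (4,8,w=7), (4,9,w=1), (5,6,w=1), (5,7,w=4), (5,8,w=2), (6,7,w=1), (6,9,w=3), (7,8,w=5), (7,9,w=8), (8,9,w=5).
12 (MST edges: (1,7,w=3), (2,5,w=1), (2,6,w=1), (2,9,w=1), (3,4,w=2), (4,9,w=1), (5,8,w=2), (6,7,w=1); sum of weights 3 + 1 + 1 + 1 + 2 + 1 + 2 + 1 = 12)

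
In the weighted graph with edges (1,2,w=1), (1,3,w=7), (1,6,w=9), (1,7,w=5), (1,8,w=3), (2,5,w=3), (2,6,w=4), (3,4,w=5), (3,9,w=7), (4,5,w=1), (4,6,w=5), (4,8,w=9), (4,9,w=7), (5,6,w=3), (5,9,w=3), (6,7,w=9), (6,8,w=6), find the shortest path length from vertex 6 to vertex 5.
3 (path: 6 -> 5; weights 3 = 3)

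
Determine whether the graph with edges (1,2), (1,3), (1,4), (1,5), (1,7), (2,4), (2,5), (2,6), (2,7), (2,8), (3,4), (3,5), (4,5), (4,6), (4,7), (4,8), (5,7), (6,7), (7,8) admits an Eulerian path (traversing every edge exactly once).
No (6 vertices have odd degree: {1, 3, 4, 5, 6, 8}; Eulerian path requires 0 or 2)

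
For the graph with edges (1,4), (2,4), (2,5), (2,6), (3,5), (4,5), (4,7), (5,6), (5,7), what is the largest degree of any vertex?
5 (attained at vertex 5)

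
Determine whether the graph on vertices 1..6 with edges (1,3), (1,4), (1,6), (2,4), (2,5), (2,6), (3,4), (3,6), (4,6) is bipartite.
No (odd cycle of length 3: 6 -> 1 -> 4 -> 6)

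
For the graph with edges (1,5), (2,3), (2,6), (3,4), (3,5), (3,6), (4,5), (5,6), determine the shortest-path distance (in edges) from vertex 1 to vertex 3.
2 (path: 1 -> 5 -> 3, 2 edges)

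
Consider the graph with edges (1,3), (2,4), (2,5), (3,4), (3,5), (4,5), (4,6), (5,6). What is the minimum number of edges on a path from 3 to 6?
2 (path: 3 -> 5 -> 6, 2 edges)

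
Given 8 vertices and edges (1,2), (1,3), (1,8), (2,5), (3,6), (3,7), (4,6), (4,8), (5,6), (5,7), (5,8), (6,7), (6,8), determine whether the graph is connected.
Yes (BFS from 1 visits [1, 2, 3, 8, 5, 6, 7, 4] — all 8 vertices reached)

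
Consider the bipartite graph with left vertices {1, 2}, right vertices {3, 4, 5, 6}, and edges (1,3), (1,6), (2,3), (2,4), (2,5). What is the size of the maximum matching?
2 (matching: (1,6), (2,5); upper bound min(|L|,|R|) = min(2,4) = 2)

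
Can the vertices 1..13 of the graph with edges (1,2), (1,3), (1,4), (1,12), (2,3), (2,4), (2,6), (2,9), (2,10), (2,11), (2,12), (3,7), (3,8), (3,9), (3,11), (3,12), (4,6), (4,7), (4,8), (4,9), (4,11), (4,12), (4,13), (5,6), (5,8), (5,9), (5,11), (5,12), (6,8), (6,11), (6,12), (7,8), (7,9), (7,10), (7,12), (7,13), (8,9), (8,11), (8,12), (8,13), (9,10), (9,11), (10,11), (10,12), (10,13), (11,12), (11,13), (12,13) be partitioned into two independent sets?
No (odd cycle of length 3: 4 -> 1 -> 2 -> 4)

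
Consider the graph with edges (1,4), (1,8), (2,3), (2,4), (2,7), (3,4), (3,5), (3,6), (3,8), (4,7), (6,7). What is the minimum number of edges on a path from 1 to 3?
2 (path: 1 -> 4 -> 3, 2 edges)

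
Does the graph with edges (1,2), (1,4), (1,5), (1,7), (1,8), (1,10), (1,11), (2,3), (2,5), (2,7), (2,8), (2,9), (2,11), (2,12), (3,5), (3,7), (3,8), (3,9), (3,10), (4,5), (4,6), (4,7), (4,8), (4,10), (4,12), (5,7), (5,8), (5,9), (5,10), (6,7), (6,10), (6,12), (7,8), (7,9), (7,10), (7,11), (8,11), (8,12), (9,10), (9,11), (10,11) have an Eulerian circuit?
No (2 vertices have odd degree: {1, 4}; Eulerian circuit requires 0)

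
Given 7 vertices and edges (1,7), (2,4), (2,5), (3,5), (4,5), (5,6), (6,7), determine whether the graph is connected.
Yes (BFS from 1 visits [1, 7, 6, 5, 2, 3, 4] — all 7 vertices reached)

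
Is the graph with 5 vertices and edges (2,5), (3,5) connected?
No, it has 3 components: {1}, {2, 3, 5}, {4}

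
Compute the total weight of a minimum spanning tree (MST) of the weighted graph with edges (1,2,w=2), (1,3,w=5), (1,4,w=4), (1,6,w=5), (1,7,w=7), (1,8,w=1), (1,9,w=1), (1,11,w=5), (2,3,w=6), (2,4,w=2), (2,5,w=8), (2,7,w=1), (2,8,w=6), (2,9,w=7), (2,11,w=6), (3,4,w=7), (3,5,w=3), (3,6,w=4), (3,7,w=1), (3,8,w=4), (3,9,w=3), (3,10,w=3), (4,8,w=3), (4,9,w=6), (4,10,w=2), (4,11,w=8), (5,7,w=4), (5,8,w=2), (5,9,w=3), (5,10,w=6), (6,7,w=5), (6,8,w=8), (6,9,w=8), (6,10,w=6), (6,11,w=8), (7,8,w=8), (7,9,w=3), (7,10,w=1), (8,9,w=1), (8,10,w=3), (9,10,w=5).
20 (MST edges: (1,2,w=2), (1,8,w=1), (1,9,w=1), (1,11,w=5), (2,4,w=2), (2,7,w=1), (3,6,w=4), (3,7,w=1), (5,8,w=2), (7,10,w=1); sum of weights 2 + 1 + 1 + 5 + 2 + 1 + 4 + 1 + 2 + 1 = 20)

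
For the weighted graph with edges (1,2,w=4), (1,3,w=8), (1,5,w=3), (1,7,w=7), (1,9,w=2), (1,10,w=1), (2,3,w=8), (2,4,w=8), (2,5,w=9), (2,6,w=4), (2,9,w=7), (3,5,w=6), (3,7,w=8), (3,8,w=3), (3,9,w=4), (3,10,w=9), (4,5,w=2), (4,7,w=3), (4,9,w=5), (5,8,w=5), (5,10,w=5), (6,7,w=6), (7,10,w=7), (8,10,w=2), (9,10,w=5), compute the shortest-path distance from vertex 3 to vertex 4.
8 (path: 3 -> 5 -> 4; weights 6 + 2 = 8)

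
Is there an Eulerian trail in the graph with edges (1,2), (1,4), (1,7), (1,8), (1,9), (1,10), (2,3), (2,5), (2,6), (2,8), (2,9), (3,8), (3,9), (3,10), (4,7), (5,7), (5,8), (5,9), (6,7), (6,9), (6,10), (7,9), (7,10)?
Yes — and in fact it has an Eulerian circuit (the graph is connected and all 10 vertices have even degree)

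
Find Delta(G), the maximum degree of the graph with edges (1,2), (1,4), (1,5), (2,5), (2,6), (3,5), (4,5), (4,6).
4 (attained at vertex 5)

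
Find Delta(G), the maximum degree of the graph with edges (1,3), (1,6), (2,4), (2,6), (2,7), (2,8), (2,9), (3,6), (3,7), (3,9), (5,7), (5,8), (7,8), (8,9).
5 (attained at vertex 2)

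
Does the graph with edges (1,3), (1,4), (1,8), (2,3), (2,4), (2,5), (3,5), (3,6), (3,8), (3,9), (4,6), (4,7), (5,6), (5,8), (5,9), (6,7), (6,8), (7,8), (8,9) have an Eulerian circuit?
No (6 vertices have odd degree: {1, 2, 5, 6, 7, 9}; Eulerian circuit requires 0)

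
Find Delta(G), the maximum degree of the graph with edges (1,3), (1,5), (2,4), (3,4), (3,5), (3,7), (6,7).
4 (attained at vertex 3)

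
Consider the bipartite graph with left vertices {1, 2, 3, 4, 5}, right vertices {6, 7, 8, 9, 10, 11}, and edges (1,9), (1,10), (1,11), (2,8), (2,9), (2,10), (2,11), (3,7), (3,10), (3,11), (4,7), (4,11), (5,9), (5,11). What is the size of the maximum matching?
5 (matching: (1,11), (2,8), (3,10), (4,7), (5,9); upper bound min(|L|,|R|) = min(5,6) = 5)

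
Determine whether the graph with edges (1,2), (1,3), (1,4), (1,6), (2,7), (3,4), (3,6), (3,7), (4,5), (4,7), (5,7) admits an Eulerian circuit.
Yes (the graph is connected and all 7 vertices have even degree)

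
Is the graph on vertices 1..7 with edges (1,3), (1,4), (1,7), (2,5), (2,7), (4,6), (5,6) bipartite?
Yes. Partition: {1, 2, 6}, {3, 4, 5, 7}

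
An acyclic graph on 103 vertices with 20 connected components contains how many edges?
83 (Each of the 20 component trees on V_i vertices has V_i - 1 edges; summing gives V - C = 103 - 20 = 83)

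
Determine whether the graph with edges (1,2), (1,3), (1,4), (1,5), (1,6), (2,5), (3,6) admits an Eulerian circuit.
No (2 vertices have odd degree: {1, 4}; Eulerian circuit requires 0)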